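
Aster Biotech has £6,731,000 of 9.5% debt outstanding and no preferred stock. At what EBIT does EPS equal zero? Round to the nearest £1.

£639,445

Annual interest = 9.5% × £6,731,000 = £639,445.00.
With no preferred dividends, EPS = 0 when EBIT exactly covers interest, so the financial break-even EBIT is £639,445.00.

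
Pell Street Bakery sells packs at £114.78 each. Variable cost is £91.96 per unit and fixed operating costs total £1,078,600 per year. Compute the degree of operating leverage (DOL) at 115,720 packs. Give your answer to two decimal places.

1.69

Total contribution margin = 115,720 × £22.82 = £2,640,730.40.
Subtracting fixed costs: EBIT = £2,640,730.40 − £1,078,600 = £1,562,130.40.
So DOL = total CM / EBIT = £2,640,730.40 / £1,562,130.40 = 1.6905.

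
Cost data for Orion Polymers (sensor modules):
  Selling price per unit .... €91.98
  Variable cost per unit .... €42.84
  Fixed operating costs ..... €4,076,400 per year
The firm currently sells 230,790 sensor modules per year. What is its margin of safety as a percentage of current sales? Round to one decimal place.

Contribution margin per unit = €91.98 − €42.84 = €49.14. Break-even units = €4,076,400 ÷ €49.14 = 82,954.82; break-even revenue = 82,954.82 × €91.98 = €7,630,184.62.
Actual sales revenue = 230,790 × €91.98 = €21,228,064.20.
Margin of safety = (€21,228,064.20 − €7,630,184.62) ÷ €21,228,064.20 = 64.1%.

64.1%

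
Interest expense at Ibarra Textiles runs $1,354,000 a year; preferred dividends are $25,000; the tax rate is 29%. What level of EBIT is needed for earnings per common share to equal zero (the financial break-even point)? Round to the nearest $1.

$1,389,211

Preferred dividends are paid after tax, so their pre-tax equivalent is $25,000 ÷ (1 − 0.29) = $35,211.27.
Financial break-even EBIT = interest + D_p ÷ (1 − t) = $1,354,000 + $35,211.27 = $1,389,211.27.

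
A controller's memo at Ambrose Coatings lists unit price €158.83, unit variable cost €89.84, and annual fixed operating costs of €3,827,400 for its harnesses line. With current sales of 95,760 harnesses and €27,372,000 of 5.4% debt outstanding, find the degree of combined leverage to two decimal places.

Total contribution margin = 95,760 × €68.99 = €6,606,482.40.
EBIT = €6,606,482.40 − €3,827,400 = €2,779,082.40. Interest = €1,478,088.00.
DOL = €6,606,482.40 ÷ €2,779,082.40 = 2.3772; DFL = €2,779,082.40 ÷ €1,300,994.40 = 2.1361.
DCL = DOL × DFL = 2.3772 × 2.1361 = 5.0779.

5.08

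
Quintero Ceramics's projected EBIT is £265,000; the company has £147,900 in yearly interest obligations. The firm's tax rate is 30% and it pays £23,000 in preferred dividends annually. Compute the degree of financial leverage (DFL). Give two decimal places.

Annual interest charges come to £147,900.00.
Pre-tax preferred-dividend burden = £23,000 ÷ (1 − 0.30) = £32,857.14.
DFL = EBIT ÷ [EBIT − I − D_p/(1−t)] = £265,000 ÷ [£265,000 − £147,900.00 − £32,857.14] = £265,000 ÷ £84,242.86 = 3.1457.

3.15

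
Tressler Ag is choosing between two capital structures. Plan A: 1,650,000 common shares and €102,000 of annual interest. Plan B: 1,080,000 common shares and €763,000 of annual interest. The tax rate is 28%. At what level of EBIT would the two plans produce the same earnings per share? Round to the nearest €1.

Set EPS_A = EPS_B: (EBIT − €102,000)(1 − 0.28) ÷ 1,650,000 = (EBIT − €763,000)(1 − 0.28) ÷ 1,080,000.
The (1 − t) factor cancels: (EBIT − 102,000) × 1,080,000 = (EBIT − 763,000) × 1,650,000.
EBIT × (1,650,000 − 1,080,000) = 763,000 × 1,650,000 − 102,000 × 1,080,000 = 1,148,790,000,000, so EBIT = 1,148,790,000,000 ÷ 570,000 = 2,015,421.05.

€2,015,421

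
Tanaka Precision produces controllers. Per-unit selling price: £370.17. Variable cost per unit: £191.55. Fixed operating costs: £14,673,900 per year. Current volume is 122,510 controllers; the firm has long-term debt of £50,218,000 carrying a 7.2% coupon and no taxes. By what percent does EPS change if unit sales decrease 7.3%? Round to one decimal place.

At 122,510 units, contribution = 122,510 × £178.62 = £21,882,736.20.
Operating income = contribution − fixed costs = £21,882,736.20 − £14,673,900 = £7,208,836.20.
After interest of £3,615,696.00, pre-tax earnings = £3,593,140.20.
DCL = total CM / (EBIT − I) = £21,882,736.20 / £3,593,140.20 = 6.0901.
%ΔEPS = DCL × %ΔSales = 6.0901 × -7.3% = -44.5%.

-44.5%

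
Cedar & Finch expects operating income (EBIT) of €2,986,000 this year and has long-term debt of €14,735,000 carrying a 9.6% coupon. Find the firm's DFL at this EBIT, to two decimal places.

1.90

Annual interest charges come to €1,414,560.00.
Degree of financial leverage = EBIT / (EBIT − interest) = €2,986,000 / €1,571,440.00 = 1.9002.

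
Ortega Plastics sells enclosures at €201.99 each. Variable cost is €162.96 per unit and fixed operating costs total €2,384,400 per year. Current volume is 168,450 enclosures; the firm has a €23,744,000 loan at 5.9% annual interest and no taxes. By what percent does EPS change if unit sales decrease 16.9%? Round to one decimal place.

-39.8%

Total contribution margin = 168,450 × €39.03 = €6,574,603.50.
Subtracting fixed costs: EBIT = €6,574,603.50 − €2,384,400 = €4,190,203.50.
After interest of €1,400,896.00, pre-tax earnings = €2,789,307.50.
Degree of combined leverage = contribution ÷ (EBIT − I) = €6,574,603.50 ÷ €2,789,307.50 = 2.3571.
%ΔEPS = DCL × %ΔSales = 2.3571 × -16.9% = -39.8%.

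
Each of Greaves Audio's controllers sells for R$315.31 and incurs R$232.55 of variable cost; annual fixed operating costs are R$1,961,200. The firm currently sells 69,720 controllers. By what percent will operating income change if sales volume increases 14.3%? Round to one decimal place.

+21.7%

Contribution at this volume is 69,720 × R$82.76 = R$5,770,027.20.
Operating income = contribution − fixed costs = R$5,770,027.20 − R$1,961,200 = R$3,808,827.20.
Degree of operating leverage = R$5,770,027.20 / R$3,808,827.20 = 1.5149.
Operating income changes by 1.5149 × +14.3% = +21.7%.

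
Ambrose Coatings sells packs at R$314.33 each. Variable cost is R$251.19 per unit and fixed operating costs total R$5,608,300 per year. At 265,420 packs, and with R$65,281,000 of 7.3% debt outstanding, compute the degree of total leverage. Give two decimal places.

2.62

At 265,420 units, contribution = 265,420 × R$63.14 = R$16,758,618.80.
EBIT = R$16,758,618.80 − R$5,608,300 = R$11,150,318.80. Interest = R$4,765,513.00.
DOL = R$16,758,618.80 ÷ R$11,150,318.80 = 1.5030; DFL = R$11,150,318.80 ÷ R$6,384,805.80 = 1.7464.
DCL = DOL × DFL = 1.5030 × 1.7464 = 2.6248.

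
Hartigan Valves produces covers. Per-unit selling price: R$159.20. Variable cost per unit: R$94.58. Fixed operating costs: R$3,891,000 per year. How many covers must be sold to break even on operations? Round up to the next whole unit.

60,214 covers

Each unit contributes R$159.20 − R$94.58 = R$64.62.
Break-even volume = fixed costs ÷ CM per unit = R$3,891,000 ÷ R$64.62 = 60,213.56, so 60,214 covers.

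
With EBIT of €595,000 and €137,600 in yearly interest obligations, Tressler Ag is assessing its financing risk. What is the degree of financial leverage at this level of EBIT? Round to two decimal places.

1.30

Interest = €137,600.00.
DFL = EBIT ÷ (EBIT − I) = €595,000 ÷ (€595,000 − €137,600.00) = €595,000 ÷ €457,400.00 = 1.3008.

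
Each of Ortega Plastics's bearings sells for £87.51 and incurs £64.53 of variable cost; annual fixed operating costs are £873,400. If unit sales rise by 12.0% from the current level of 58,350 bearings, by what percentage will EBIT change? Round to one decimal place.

Total contribution margin = 58,350 × £22.98 = £1,340,883.00.
EBIT = £1,340,883.00 − £873,400 = £467,483.00.
Degree of operating leverage = £1,340,883.00 / £467,483.00 = 2.8683.
Operating income changes by 2.8683 × +12.0% = +34.4%.

+34.4%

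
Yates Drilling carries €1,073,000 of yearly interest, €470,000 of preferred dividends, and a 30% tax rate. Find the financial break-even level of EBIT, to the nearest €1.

Preferred dividends are paid after tax, so their pre-tax equivalent is €470,000 ÷ (1 − 0.30) = €671,428.57.
Financial break-even EBIT = interest + D_p ÷ (1 − t) = €1,073,000 + €671,428.57 = €1,744,428.57.

€1,744,429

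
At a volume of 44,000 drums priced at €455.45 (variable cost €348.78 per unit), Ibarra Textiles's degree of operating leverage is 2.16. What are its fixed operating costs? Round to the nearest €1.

€2,520,573

Total contribution margin = 44,000 × €106.67 = €4,693,480.00.
Since DOL = CM ÷ EBIT, EBIT = €4,693,480.00 ÷ 2.16 = €2,172,907.41.
And FC = contribution − EBIT = €4,693,480.00 − €2,172,907.41 = €2,520,573.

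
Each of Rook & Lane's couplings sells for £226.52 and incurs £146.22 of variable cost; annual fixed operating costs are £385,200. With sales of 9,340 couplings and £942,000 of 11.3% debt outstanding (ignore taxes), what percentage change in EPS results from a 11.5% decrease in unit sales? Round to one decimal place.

-33.4%

At 9,340 units, contribution = 9,340 × £80.30 = £750,002.00.
Subtracting fixed costs: EBIT = £750,002.00 − £385,200 = £364,802.00.
After interest of £106,446.00, pre-tax earnings = £258,356.00.
Degree of combined leverage = contribution ÷ (EBIT − I) = £750,002.00 ÷ £258,356.00 = 2.9030.
%ΔEPS = DCL × %ΔSales = 2.9030 × -11.5% = -33.4%.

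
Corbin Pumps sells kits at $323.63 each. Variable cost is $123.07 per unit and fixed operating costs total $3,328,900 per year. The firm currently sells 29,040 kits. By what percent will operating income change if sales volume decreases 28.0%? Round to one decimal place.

At 29,040 units, contribution = 29,040 × $200.56 = $5,824,262.40.
Subtracting fixed costs: EBIT = $5,824,262.40 − $3,328,900 = $2,495,362.40.
DOL = contribution ÷ EBIT = $5,824,262.40 ÷ $2,495,362.40 = 2.3340.
%ΔEBIT = DOL × %ΔSales = 2.3340 × -28.0% = -65.4%.

-65.4%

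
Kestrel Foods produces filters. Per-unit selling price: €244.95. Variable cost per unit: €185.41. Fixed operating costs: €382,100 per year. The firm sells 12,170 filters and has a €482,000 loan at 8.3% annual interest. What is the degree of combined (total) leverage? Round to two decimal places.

2.40

At 12,170 units, contribution = 12,170 × €59.54 = €724,601.80.
EBIT = €724,601.80 − €382,100 = €342,501.80. Interest = €40,006.00.
DOL = €724,601.80 ÷ €342,501.80 = 2.1156; DFL = €342,501.80 ÷ €302,495.80 = 1.1323.
Combined leverage = 2.1156 × 1.1323 = 2.3955.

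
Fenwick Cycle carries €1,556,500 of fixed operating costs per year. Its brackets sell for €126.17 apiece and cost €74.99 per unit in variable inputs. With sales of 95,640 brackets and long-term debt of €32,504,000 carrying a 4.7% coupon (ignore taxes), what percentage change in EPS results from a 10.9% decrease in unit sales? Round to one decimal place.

-29.5%

Total contribution margin = 95,640 × €51.18 = €4,894,855.20.
EBIT = €4,894,855.20 − €1,556,500 = €3,338,355.20.
After interest of €1,527,688.00, pre-tax earnings = €1,810,667.20.
DCL = total CM / (EBIT − I) = €4,894,855.20 / €1,810,667.20 = 2.7033.
EPS therefore changes by 2.7033 × (-10.9%) = -29.5%.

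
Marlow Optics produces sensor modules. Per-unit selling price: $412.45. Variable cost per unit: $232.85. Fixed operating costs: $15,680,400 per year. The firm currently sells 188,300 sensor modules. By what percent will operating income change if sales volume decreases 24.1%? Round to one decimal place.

Contribution at this volume is 188,300 × $179.60 = $33,818,680.00.
Subtracting fixed costs: EBIT = $33,818,680.00 − $15,680,400 = $18,138,280.00.
DOL = contribution ÷ EBIT = $33,818,680.00 ÷ $18,138,280.00 = 1.8645.
Operating income changes by 1.8645 × -24.1% = -44.9%.

-44.9%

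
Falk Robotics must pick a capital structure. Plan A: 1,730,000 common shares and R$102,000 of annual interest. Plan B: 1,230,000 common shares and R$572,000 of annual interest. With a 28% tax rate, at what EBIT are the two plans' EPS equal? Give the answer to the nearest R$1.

At indifference, (EBIT − 102,000)(1 − t)/1,730,000 = (EBIT − 572,000)(1 − t)/1,230,000.
The (1 − t) factor cancels: (EBIT − 102,000) × 1,230,000 = (EBIT − 572,000) × 1,730,000.
Solving, EBIT = (572,000·1,730,000 − 102,000·1,230,000) / (1,730,000 − 1,230,000) = 864,100,000,000 / 500,000 = 1,728,200.00.

R$1,728,200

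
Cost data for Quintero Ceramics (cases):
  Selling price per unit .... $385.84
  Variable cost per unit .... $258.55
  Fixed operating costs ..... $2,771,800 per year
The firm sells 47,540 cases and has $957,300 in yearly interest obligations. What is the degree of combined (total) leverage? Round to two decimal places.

2.61

Total contribution margin = 47,540 × $127.29 = $6,051,366.60.
Operating income = contribution − fixed costs = $6,051,366.60 − $2,771,800 = $3,279,566.60. Interest = $957,300.00.
DOL = $6,051,366.60 ÷ $3,279,566.60 = 1.8452; DFL = $3,279,566.60 ÷ $2,322,266.60 = 1.4122.
DCL = DOL × DFL = 1.8452 × 1.4122 = 2.6058.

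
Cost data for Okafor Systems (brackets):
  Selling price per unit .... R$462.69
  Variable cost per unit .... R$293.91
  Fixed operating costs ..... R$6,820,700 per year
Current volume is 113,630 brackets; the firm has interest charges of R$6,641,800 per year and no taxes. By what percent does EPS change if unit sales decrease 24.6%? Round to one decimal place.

Contribution at this volume is 113,630 × R$168.78 = R$19,178,471.40.
Operating income = contribution − fixed costs = R$19,178,471.40 − R$6,820,700 = R$12,357,771.40.
After interest of R$6,641,800.00, pre-tax earnings = R$5,715,971.40.
Degree of combined leverage = contribution ÷ (EBIT − I) = R$19,178,471.40 ÷ R$5,715,971.40 = 3.3552.
%ΔEPS = DCL × %ΔSales = 3.3552 × -24.6% = -82.5%.

-82.5%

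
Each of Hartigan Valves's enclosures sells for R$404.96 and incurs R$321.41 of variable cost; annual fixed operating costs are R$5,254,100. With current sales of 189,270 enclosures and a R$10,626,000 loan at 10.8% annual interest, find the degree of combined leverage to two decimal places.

At 189,270 units, contribution = 189,270 × R$83.55 = R$15,813,508.50.
Subtracting fixed costs: EBIT = R$15,813,508.50 − R$5,254,100 = R$10,559,408.50. Interest = R$1,147,608.00.
DOL = R$15,813,508.50 ÷ R$10,559,408.50 = 1.4976; DFL = R$10,559,408.50 ÷ R$9,411,800.50 = 1.1219.
Combined leverage = 1.4976 × 1.1219 = 1.6802.

1.68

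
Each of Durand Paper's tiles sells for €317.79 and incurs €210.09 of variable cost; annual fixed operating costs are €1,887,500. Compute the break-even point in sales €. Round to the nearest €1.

Contribution margin per unit = €317.79 − €210.09 = €107.70, a CM ratio of €107.70 ÷ €317.79 = 0.3389.
Break-even revenue = fixed costs × price ÷ CM = €1,887,500 × €317.79 ÷ €107.70 = €5,569,439.

€5,569,439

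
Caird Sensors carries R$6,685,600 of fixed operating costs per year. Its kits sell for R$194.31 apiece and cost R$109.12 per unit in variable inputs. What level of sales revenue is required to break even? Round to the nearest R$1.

CM per unit = R$194.31 − R$109.12 = R$85.19; CM ratio = R$85.19 / R$194.31 = 0.4384.
Break-even sales = FC ÷ CM ratio = R$6,685,600 × R$194.31 / R$85.19 = R$15,249,195.

R$15,249,195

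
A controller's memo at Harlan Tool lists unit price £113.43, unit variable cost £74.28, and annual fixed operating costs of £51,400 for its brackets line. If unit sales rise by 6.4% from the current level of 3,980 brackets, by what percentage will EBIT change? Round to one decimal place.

Contribution at this volume is 3,980 × £39.15 = £155,817.00.
Subtracting fixed costs: EBIT = £155,817.00 − £51,400 = £104,417.00.
Degree of operating leverage = £155,817.00 / £104,417.00 = 1.4923.
%ΔEBIT = DOL × %ΔSales = 1.4923 × +6.4% = +9.6%.

+9.6%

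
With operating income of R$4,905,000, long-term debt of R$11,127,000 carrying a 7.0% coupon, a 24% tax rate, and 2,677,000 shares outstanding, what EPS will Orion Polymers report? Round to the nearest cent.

Interest = R$778,890.00, so EBT = R$4,905,000 − R$778,890.00 = R$4,126,110.00.
After tax at 24%: net income = R$4,126,110.00 × 0.76 = R$3,135,843.60.
Per share: R$3,135,843.60 / 2,677,000 shares = R$1.17.

R$1.17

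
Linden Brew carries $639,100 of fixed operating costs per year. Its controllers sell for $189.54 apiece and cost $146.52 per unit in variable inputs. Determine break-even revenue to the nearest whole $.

$2,815,784

CM per unit = $189.54 − $146.52 = $43.02; CM ratio = $43.02 / $189.54 = 0.2270.
Break-even sales = FC ÷ CM ratio = $639,100 × $189.54 / $43.02 = $2,815,784.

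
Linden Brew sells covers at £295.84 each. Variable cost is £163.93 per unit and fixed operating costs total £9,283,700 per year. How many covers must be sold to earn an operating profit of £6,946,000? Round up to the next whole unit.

123,037 covers

Unit CM = price − variable cost = £295.84 − £163.93 = £131.91.
Units = (FC + target) / CM = (£9,283,700 + £6,946,000) / £131.91 = 123,036.16, so 123,037 covers.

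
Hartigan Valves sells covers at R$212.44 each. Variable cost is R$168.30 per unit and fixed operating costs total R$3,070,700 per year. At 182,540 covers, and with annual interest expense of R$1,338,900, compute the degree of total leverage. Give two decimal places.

Total contribution margin = 182,540 × R$44.14 = R$8,057,315.60.
Subtracting fixed costs: EBIT = R$8,057,315.60 − R$3,070,700 = R$4,986,615.60. Interest = R$1,338,900.00, so EBIT − I = R$3,647,715.60.
Degree of total leverage = total CM / (EBIT − interest) = R$8,057,315.60 / R$3,647,715.60 = 2.2089.

2.21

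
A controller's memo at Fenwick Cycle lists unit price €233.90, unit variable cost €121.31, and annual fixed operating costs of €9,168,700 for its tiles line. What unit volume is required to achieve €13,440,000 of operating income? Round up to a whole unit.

200,806 tiles

Unit CM = price − variable cost = €233.90 − €121.31 = €112.59.
Required volume = (fixed costs + target profit) ÷ CM = (€9,168,700 + €13,440,000) ÷ €112.59 = 200,805.58, so 200,806 tiles.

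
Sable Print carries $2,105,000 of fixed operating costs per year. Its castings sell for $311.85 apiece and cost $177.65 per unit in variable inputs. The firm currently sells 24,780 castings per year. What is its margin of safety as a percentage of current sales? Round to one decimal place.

Unit CM = price − variable cost = $311.85 − $177.65 = $134.20. Break-even units = $2,105,000 ÷ $134.20 = 15,685.54; break-even revenue = 15,685.54 × $311.85 = $4,891,536.89.
Current sales = 24,780 × $311.85 = $7,727,643.00.
Margin of safety = ($7,727,643.00 − $4,891,536.89) ÷ $7,727,643.00 = 36.7%.

36.7%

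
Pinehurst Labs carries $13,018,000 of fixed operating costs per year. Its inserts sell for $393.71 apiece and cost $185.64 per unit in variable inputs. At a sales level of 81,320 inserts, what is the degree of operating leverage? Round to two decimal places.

4.34

At 81,320 units, contribution = 81,320 × $208.07 = $16,920,252.40.
Subtracting fixed costs: EBIT = $16,920,252.40 − $13,018,000 = $3,902,252.40.
DOL = contribution ÷ EBIT = $16,920,252.40 ÷ $3,902,252.40 = 4.3360.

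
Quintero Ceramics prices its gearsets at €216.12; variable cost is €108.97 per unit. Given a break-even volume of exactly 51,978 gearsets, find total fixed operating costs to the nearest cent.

Unit CM = price − variable cost = €216.12 − €108.97 = €107.15.
Since BE = FC / CM, FC = 51,978 × €107.15 = €5,569,442.70.

€5,569,442.70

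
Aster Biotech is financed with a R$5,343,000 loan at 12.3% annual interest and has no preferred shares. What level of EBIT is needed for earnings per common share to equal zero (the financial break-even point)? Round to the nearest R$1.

Annual interest = 12.3% × R$5,343,000 = R$657,189.00.
Without preferred stock the financial break-even is simply EBIT = interest = R$657,189.00.

R$657,189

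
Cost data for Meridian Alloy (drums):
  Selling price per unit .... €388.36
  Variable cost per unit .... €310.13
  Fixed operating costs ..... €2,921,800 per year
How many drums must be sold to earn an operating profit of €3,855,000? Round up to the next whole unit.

86,627 drums

Each unit contributes €388.36 − €310.13 = €78.23.
Units = (FC + target) / CM = (€2,921,800 + €3,855,000) / €78.23 = 86,626.61, so 86,627 drums.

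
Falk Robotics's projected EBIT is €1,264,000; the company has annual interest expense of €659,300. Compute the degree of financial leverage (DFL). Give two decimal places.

Annual interest charges come to €659,300.00.
Degree of financial leverage = EBIT / (EBIT − interest) = €1,264,000 / €604,700.00 = 2.0903.

2.09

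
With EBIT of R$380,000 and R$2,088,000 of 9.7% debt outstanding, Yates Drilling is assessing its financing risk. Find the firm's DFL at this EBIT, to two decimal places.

2.14

Annual interest charges come to R$202,536.00.
Degree of financial leverage = EBIT / (EBIT − interest) = R$380,000 / R$177,464.00 = 2.1413.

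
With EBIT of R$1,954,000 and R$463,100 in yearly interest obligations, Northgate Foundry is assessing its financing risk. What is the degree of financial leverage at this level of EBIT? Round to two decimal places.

Interest = R$463,100.00.
Degree of financial leverage = EBIT / (EBIT − interest) = R$1,954,000 / R$1,490,900.00 = 1.3106.

1.31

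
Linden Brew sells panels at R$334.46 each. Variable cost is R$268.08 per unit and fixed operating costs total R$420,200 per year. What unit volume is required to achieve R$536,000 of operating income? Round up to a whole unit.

14,405 panels

Contribution margin per unit = R$334.46 − R$268.08 = R$66.38.
Need Q such that Q × R$66.38 − R$420,200 = R$536,000, i.e. Q = R$956,200 / R$66.38 = 14,404.94 → 14,405.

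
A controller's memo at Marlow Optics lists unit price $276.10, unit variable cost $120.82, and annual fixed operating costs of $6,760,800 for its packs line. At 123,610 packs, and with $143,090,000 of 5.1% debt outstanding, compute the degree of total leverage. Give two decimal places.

3.74

At 123,610 units, contribution = 123,610 × $155.28 = $19,194,160.80.
Operating income = contribution − fixed costs = $19,194,160.80 − $6,760,800 = $12,433,360.80. Interest = $7,297,590.00, so EBIT − I = $5,135,770.80.
Degree of total leverage = total CM / (EBIT − interest) = $19,194,160.80 / $5,135,770.80 = 3.7373.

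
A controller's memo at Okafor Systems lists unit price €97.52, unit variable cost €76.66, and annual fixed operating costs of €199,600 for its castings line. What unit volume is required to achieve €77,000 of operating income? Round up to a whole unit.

Each unit contributes €97.52 − €76.66 = €20.86.
Required volume = (fixed costs + target profit) ÷ CM = (€199,600 + €77,000) ÷ €20.86 = 13,259.83, so 13,260 castings.

13,260 castings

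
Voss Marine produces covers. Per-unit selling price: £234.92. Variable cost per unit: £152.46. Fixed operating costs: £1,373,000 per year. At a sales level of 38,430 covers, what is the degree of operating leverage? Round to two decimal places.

At 38,430 units, contribution = 38,430 × £82.46 = £3,168,937.80.
Subtracting fixed costs: EBIT = £3,168,937.80 − £1,373,000 = £1,795,937.80.
Degree of operating leverage = £3,168,937.80 / £1,795,937.80 = 1.7645.

1.76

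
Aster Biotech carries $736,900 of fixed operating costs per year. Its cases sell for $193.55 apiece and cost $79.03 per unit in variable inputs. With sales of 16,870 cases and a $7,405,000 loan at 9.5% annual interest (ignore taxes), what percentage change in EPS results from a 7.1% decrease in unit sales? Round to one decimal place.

Total contribution margin = 16,870 × $114.52 = $1,931,952.40.
Operating income = contribution − fixed costs = $1,931,952.40 − $736,900 = $1,195,052.40.
Interest = $703,475.00, so EBIT − I = $491,577.40.
Degree of combined leverage = contribution ÷ (EBIT − I) = $1,931,952.40 ÷ $491,577.40 = 3.9301.
EPS therefore changes by 3.9301 × (-7.1%) = -27.9%.

-27.9%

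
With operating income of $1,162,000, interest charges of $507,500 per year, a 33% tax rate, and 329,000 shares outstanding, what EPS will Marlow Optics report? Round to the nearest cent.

Interest = $507,500.00, so EBT = $1,162,000 − $507,500.00 = $654,500.00.
Net income = $654,500.00 × (1 − 0.33) = $438,515.00.
Per share: $438,515.00 / 329,000 shares = $1.33.

$1.33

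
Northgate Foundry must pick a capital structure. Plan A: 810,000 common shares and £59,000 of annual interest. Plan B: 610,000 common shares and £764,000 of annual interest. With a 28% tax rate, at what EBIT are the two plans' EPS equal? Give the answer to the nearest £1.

£2,914,250

At indifference, (EBIT − 59,000)(1 − t)/810,000 = (EBIT − 764,000)(1 − t)/610,000.
Cancelling (1 − t) and cross-multiplying: 610,000·(EBIT − 59,000) = 810,000·(EBIT − 764,000).
Solving, EBIT = (764,000·810,000 − 59,000·610,000) / (810,000 − 610,000) = 582,850,000,000 / 200,000 = 2,914,250.00.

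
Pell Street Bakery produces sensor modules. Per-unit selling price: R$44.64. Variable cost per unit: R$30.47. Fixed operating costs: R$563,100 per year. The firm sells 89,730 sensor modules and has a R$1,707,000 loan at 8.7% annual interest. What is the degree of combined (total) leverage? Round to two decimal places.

2.27

At 89,730 units, contribution = 89,730 × R$14.17 = R$1,271,474.10.
Subtracting fixed costs: EBIT = R$1,271,474.10 − R$563,100 = R$708,374.10. Interest = R$148,509.00, so EBIT − I = R$559,865.10.
Degree of total leverage = total CM / (EBIT − interest) = R$1,271,474.10 / R$559,865.10 = 2.2710.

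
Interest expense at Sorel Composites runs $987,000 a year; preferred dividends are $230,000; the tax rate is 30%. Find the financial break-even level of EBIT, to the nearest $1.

Grossing the preferred dividend up to pre-tax terms: $230,000 / (1 − 0.30) = $328,571.43.
EPS = 0 when EBIT covers interest plus the pre-tax preferred burden: $987,000 + $328,571.43 = $1,315,571.43.

$1,315,571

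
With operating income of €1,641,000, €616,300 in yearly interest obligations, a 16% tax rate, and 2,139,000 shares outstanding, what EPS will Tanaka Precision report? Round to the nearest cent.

€0.40

Pre-tax income = €1,641,000 − €616,300.00 = €1,024,700.00.
Net income = €1,024,700.00 × (1 − 0.16) = €860,748.00.
EPS = €860,748.00 ÷ 2,139,000 = €0.40.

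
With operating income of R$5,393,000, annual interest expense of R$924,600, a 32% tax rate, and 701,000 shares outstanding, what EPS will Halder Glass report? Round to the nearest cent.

Pre-tax income = R$5,393,000 − R$924,600.00 = R$4,468,400.00.
Net income = R$4,468,400.00 × (1 − 0.32) = R$3,038,512.00.
Per share: R$3,038,512.00 / 701,000 shares = R$4.33.

R$4.33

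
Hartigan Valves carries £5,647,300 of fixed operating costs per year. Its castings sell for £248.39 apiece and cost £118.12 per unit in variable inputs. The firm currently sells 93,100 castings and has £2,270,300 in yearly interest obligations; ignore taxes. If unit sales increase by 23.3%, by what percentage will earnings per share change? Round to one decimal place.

Contribution at this volume is 93,100 × £130.27 = £12,128,137.00.
EBIT = £12,128,137.00 − £5,647,300 = £6,480,837.00.
After interest of £2,270,300.00, pre-tax earnings = £4,210,537.00.
DCL = total CM / (EBIT − I) = £12,128,137.00 / £4,210,537.00 = 2.8804.
%ΔEPS = DCL × %ΔSales = 2.8804 × +23.3% = +67.1%.

+67.1%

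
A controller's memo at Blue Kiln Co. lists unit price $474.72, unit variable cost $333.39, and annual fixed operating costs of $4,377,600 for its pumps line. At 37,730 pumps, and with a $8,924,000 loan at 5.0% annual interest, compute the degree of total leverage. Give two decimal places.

10.48

Contribution at this volume is 37,730 × $141.33 = $5,332,380.90.
Subtracting fixed costs: EBIT = $5,332,380.90 − $4,377,600 = $954,780.90. Interest = $446,200.00.
DOL = $5,332,380.90 ÷ $954,780.90 = 5.5849; DFL = $954,780.90 ÷ $508,580.90 = 1.8773.
DCL = DOL × DFL = 5.5849 × 1.8773 = 10.4845.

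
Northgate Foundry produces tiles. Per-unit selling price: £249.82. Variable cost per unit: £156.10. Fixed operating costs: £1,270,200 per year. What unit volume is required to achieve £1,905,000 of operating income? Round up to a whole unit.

Unit CM = price − variable cost = £249.82 − £156.10 = £93.72.
Need Q such that Q × £93.72 − £1,270,200 = £1,905,000, i.e. Q = £3,175,200 / £93.72 = 33,879.64 → 33,880.

33,880 tiles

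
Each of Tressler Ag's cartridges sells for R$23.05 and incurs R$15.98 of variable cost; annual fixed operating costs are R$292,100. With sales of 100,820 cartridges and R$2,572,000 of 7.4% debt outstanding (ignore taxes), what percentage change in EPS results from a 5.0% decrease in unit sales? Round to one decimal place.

Contribution at this volume is 100,820 × R$7.07 = R$712,797.40.
Subtracting fixed costs: EBIT = R$712,797.40 − R$292,100 = R$420,697.40.
After interest of R$190,328.00, pre-tax earnings = R$230,369.40.
DCL = total CM / (EBIT − I) = R$712,797.40 / R$230,369.40 = 3.0941.
%ΔEPS = DCL × %ΔSales = 3.0941 × -5.0% = -15.5%.

-15.5%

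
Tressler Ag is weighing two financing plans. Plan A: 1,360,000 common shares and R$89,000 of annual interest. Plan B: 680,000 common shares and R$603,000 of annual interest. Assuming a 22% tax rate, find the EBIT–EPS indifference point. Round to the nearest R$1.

R$1,117,000

Set EPS_A = EPS_B: (EBIT − R$89,000)(1 − 0.22) ÷ 1,360,000 = (EBIT − R$603,000)(1 − 0.22) ÷ 680,000.
Cancelling (1 − t) and cross-multiplying: 680,000·(EBIT − 89,000) = 1,360,000·(EBIT − 603,000).
Solving, EBIT = (603,000·1,360,000 − 89,000·680,000) / (1,360,000 − 680,000) = 759,560,000,000 / 680,000 = 1,117,000.00.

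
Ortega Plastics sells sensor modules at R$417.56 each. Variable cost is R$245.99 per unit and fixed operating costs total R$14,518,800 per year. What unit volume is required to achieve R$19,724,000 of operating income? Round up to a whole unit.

Unit CM = price − variable cost = R$417.56 − R$245.99 = R$171.57.
Required volume = (fixed costs + target profit) ÷ CM = (R$14,518,800 + R$19,724,000) ÷ R$171.57 = 199,585.01, so 199,586 sensor modules.

199,586 sensor modules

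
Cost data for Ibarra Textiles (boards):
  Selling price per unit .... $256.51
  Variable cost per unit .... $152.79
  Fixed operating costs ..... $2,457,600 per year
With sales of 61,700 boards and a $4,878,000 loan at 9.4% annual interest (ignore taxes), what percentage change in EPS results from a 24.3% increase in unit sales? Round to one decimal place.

Total contribution margin = 61,700 × $103.72 = $6,399,524.00.
Operating income = contribution − fixed costs = $6,399,524.00 − $2,457,600 = $3,941,924.00.
After interest of $458,532.00, pre-tax earnings = $3,483,392.00.
Degree of combined leverage = contribution ÷ (EBIT − I) = $6,399,524.00 ÷ $3,483,392.00 = 1.8372.
%ΔEPS = DCL × %ΔSales = 1.8372 × +24.3% = +44.6%.

+44.6%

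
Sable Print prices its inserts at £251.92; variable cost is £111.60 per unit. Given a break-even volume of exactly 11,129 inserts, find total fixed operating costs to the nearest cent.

£1,561,621.28

Each unit contributes £251.92 − £111.60 = £140.32.
Fixed costs = break-even units × CM = 11,129 × £140.32 = £1,561,621.28.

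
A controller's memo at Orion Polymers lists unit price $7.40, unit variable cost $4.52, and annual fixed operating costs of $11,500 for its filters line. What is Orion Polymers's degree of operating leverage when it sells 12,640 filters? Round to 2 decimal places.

1.46

Total contribution margin = 12,640 × $2.88 = $36,403.20.
Operating income = contribution − fixed costs = $36,403.20 − $11,500 = $24,903.20.
Degree of operating leverage = $36,403.20 / $24,903.20 = 1.4618.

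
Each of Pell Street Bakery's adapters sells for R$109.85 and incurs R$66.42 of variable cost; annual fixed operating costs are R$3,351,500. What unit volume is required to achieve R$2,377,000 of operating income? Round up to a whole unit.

131,902 adapters

Each unit contributes R$109.85 − R$66.42 = R$43.43.
Units = (FC + target) / CM = (R$3,351,500 + R$2,377,000) / R$43.43 = 131,901.91, so 131,902 adapters.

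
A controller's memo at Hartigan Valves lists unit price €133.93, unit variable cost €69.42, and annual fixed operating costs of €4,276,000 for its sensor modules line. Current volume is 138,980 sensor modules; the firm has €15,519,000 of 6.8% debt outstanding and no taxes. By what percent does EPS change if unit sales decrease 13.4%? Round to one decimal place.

At 138,980 units, contribution = 138,980 × €64.51 = €8,965,599.80.
Subtracting fixed costs: EBIT = €8,965,599.80 − €4,276,000 = €4,689,599.80.
After interest of €1,055,292.00, pre-tax earnings = €3,634,307.80.
DCL = total CM / (EBIT − I) = €8,965,599.80 / €3,634,307.80 = 2.4669.
%ΔEPS = DCL × %ΔSales = 2.4669 × -13.4% = -33.1%.

-33.1%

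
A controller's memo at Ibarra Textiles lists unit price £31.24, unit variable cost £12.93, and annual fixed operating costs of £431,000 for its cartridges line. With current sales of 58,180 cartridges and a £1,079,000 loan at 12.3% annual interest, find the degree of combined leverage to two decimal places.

Contribution at this volume is 58,180 × £18.31 = £1,065,275.80.
Subtracting fixed costs: EBIT = £1,065,275.80 − £431,000 = £634,275.80. Interest = £132,717.00, so EBIT − I = £501,558.80.
Degree of total leverage = total CM / (EBIT − interest) = £1,065,275.80 / £501,558.80 = 2.1239.

2.12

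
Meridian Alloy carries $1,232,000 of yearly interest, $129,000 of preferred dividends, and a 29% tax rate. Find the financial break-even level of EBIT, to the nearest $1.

$1,413,690

Grossing the preferred dividend up to pre-tax terms: $129,000 / (1 − 0.29) = $181,690.14.
EPS = 0 when EBIT covers interest plus the pre-tax preferred burden: $1,232,000 + $181,690.14 = $1,413,690.14.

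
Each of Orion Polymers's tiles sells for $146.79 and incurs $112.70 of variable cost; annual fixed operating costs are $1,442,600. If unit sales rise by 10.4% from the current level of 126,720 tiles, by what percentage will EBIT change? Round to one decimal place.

Total contribution margin = 126,720 × $34.09 = $4,319,884.80.
Subtracting fixed costs: EBIT = $4,319,884.80 − $1,442,600 = $2,877,284.80.
So DOL = total CM / EBIT = $4,319,884.80 / $2,877,284.80 = 1.5014.
Operating income changes by 1.5014 × +10.4% = +15.6%.

+15.6%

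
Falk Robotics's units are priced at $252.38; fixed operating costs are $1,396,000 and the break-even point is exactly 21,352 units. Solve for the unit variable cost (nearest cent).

$187.00

At break-even, FC = Q × (P − VC), so P − VC = $1,396,000 ÷ 21,352 = $65.3803.
Variable cost per unit = $252.38 − $65.3803 = $187.00.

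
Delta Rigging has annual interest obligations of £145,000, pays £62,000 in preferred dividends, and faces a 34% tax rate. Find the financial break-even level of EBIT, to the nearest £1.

Grossing the preferred dividend up to pre-tax terms: £62,000 / (1 − 0.34) = £93,939.39.
EPS = 0 when EBIT covers interest plus the pre-tax preferred burden: £145,000 + £93,939.39 = £238,939.39.

£238,939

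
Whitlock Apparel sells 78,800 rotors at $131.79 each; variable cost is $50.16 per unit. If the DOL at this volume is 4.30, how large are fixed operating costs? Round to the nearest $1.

$4,936,527

Contribution at this volume is 78,800 × $81.63 = $6,432,444.00.
Since DOL = CM ÷ EBIT, EBIT = $6,432,444.00 ÷ 4.30 = $1,495,917.21.
Fixed costs = CM − EBIT = $6,432,444.00 − $1,495,917.21 = $4,936,527.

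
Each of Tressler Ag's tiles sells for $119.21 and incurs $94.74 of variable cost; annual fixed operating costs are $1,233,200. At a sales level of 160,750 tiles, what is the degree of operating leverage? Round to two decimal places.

1.46

Contribution at this volume is 160,750 × $24.47 = $3,933,552.50.
EBIT = $3,933,552.50 − $1,233,200 = $2,700,352.50.
DOL = contribution ÷ EBIT = $3,933,552.50 ÷ $2,700,352.50 = 1.4567.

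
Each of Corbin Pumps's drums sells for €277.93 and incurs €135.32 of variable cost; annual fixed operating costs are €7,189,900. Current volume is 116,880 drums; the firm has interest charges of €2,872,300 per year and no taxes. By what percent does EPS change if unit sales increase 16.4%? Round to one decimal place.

At 116,880 units, contribution = 116,880 × €142.61 = €16,668,256.80.
EBIT = €16,668,256.80 − €7,189,900 = €9,478,356.80.
After interest of €2,872,300.00, pre-tax earnings = €6,606,056.80.
DCL = total CM / (EBIT − I) = €16,668,256.80 / €6,606,056.80 = 2.5232.
%ΔEPS = DCL × %ΔSales = 2.5232 × +16.4% = +41.4%.

+41.4%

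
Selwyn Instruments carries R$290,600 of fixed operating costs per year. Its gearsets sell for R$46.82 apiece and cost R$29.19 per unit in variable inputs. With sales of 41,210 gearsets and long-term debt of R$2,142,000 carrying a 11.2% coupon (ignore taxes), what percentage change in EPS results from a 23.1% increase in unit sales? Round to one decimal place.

Contribution at this volume is 41,210 × R$17.63 = R$726,532.30.
EBIT = R$726,532.30 − R$290,600 = R$435,932.30.
After interest of R$239,904.00, pre-tax earnings = R$196,028.30.
DCL = total CM / (EBIT − I) = R$726,532.30 / R$196,028.30 = 3.7063.
%ΔEPS = DCL × %ΔSales = 3.7063 × +23.1% = +85.6%.

+85.6%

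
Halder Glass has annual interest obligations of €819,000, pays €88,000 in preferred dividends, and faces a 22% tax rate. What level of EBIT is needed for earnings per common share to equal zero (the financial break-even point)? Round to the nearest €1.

€931,821

Grossing the preferred dividend up to pre-tax terms: €88,000 / (1 − 0.22) = €112,820.51.
Financial break-even EBIT = interest + D_p ÷ (1 − t) = €819,000 + €112,820.51 = €931,820.51.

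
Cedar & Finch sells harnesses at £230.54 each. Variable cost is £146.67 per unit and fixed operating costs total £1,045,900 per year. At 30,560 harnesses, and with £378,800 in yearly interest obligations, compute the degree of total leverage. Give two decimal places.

2.25

Total contribution margin = 30,560 × £83.87 = £2,563,067.20.
Operating income = contribution − fixed costs = £2,563,067.20 − £1,045,900 = £1,517,167.20. Interest = £378,800.00.
DOL = £2,563,067.20 ÷ £1,517,167.20 = 1.6894; DFL = £1,517,167.20 ÷ £1,138,367.20 = 1.3328.
Combined leverage = 1.6894 × 1.3328 = 2.2516.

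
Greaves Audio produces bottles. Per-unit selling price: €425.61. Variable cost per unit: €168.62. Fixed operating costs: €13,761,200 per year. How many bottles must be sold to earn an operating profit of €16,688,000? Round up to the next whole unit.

118,484 bottles

Unit CM = price − variable cost = €425.61 − €168.62 = €256.99.
Required volume = (fixed costs + target profit) ÷ CM = (€13,761,200 + €16,688,000) ÷ €256.99 = 118,483.99, so 118,484 bottles.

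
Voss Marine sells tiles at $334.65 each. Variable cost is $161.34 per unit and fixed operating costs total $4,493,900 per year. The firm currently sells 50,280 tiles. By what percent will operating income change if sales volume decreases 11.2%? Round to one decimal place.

Contribution at this volume is 50,280 × $173.31 = $8,714,026.80.
EBIT = $8,714,026.80 − $4,493,900 = $4,220,126.80.
DOL = contribution ÷ EBIT = $8,714,026.80 ÷ $4,220,126.80 = 2.0649.
%ΔEBIT = DOL × %ΔSales = 2.0649 × -11.2% = -23.1%.

-23.1%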